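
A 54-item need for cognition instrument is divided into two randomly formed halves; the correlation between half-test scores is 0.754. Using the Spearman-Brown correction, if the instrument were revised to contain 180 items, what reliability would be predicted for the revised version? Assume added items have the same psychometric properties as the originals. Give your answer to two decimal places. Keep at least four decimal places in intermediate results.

0.95

Full-test reliability from the split-half r: r_full = 2(0.754)/(1 + 0.754) = 0.8597
Length factor from 54 to 180 items: n = 180/54 = 3.3333
r_new = n·r_full / (1 + (n − 1)·r_full) = 2.8656 / 3.0059 ≈ 0.9533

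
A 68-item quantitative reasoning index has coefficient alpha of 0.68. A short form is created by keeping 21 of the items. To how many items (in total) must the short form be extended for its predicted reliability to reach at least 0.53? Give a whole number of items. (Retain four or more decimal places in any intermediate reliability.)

Short-form reliability: n = 21/68 = 0.3088; r_21 = n·r/(1+(n−1)r) ≈ 0.3962
Length factor from the short form to reach 0.53: n' = 0.53(1 − 0.3962) / [0.3962(1 − 0.53)] ≈ 1.7185
Items = 1.7185 × 21 ≈ 36.09 → 37

37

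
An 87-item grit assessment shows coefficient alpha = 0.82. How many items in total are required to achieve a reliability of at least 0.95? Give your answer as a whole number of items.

363

n = 0.95 × (1 − 0.82) / [ 0.82 × (1 − 0.95) ]
n = 0.1710 / 0.0410 ≈ 4.1707
4.1707 × 87 = 362.85 → 363 items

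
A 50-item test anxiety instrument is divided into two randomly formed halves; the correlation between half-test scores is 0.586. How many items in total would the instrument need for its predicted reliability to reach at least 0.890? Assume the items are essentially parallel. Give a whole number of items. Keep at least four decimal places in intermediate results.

Corrected full-test reliability: r_full = 2 × 0.586 / (1 + 0.586) ≈ 0.7390
Solve Spearman-Brown for n: n = 0.890(1 − 0.7390) / [0.7390(1 − 0.890)] = 2.8575
Items = 2.8575 × 50 ≈ 142.88 → 143

143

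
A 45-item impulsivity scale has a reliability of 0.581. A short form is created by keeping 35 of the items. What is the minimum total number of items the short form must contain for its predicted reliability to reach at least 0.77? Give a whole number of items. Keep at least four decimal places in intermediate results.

109

Short-form reliability: n = 35/45 = 0.7778; r_35 = n·r/(1+(n−1)r) ≈ 0.5189
Length factor from the short form to reach 0.77: n' = 0.77(1 − 0.5189) / [0.5189(1 − 0.77)] ≈ 3.1039
Items = 3.1039 × 35 ≈ 108.64 → 109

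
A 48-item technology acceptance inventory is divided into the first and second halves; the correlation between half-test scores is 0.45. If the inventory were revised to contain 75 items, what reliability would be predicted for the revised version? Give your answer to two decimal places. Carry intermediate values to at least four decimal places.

Spearman-Brown correction (n = 2): r_full = 2·0.45/(1 + 0.45) = 0.6207
Then adjust to 75 items: n = 75/48 = 1.5625
r_new = n·r_full / (1 + (n − 1)·r_full) = 0.9698 / 1.3491 ≈ 0.7188

0.72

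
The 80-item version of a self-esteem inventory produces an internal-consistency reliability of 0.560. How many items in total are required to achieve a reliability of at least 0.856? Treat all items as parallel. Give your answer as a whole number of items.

374

Invert Spearman-Brown to solve for n:
n = r_target (1 − r_old) / [ r_old (1 − r_target) ]
n = 0.856 × (1 − 0.560) / [ 0.560 × (1 − 0.856) ]
  = 0.376640 / 0.080640 = 4.6706
Items needed = n × 80 = 4.6706 × 80 ≈ 373.65 → round up to 374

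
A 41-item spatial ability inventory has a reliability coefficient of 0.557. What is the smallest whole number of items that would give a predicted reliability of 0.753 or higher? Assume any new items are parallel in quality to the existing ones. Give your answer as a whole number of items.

100

Spearman-Brown solved for the length factor n:
n = r_target (1 − r_old) / [ r_old (1 − r_target) ]
n = 0.753(1 − 0.557) / [0.557(1 − 0.753)]
  = 0.333579 / 0.137579 = 2.4246
Items needed = n × 41 = 2.4246 × 41 ≈ 99.41 → round up to 100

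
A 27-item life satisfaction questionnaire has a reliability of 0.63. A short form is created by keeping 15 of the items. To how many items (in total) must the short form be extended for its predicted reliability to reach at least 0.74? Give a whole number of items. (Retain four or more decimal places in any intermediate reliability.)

46

First, r for the 15-item form: n = 15/27 = 0.5556, so r_15 = 0.5556·0.63/(1 + (0.5556 − 1)·0.63) = 0.4861
Length factor from the short form to reach 0.74: n' = 0.74(1 − 0.4861) / [0.4861(1 − 0.74)] ≈ 3.0089
Items = 3.0089 × 15 ≈ 45.13 → 46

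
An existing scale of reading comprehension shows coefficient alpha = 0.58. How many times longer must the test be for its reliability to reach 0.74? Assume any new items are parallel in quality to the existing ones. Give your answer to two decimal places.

Rearranging the Spearman-Brown formula for n,
n = r_target (1 − r_old) / [ r_old (1 − r_target) ]
n = 0.74 × (1 − 0.58) / [ 0.58 × (1 − 0.74) ]
  = 0.3108 / 0.1508 = 2.0610

2.06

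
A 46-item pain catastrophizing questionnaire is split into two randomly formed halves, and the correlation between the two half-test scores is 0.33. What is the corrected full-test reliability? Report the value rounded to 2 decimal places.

0.50

Apply the Spearman-Brown correction with n = 2:
r_full = 2r_hh / (1 + r_hh) = 2 × 0.33 / (1 + 0.33)
       = 0.6600 / 1.3300 = 0.4962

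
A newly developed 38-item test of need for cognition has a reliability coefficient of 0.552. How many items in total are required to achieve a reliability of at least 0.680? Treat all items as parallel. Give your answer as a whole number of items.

n = [0.680 × 0.448] / [0.552 × 0.320]
n = 0.304640 / 0.176640 ≈ 1.7246
So the test needs 1.7246 × 38 ≈ 65.53 items; rounding up, 66.

66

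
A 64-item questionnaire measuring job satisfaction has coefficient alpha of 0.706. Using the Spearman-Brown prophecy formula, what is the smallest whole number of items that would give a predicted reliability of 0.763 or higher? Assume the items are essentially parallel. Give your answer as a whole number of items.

86

n = 0.763 × (1 − 0.706) / [ 0.706 × (1 − 0.763) ]
  = 0.224322 / 0.167322 = 1.3407
1.3407 × 64 = 85.80 → 86 items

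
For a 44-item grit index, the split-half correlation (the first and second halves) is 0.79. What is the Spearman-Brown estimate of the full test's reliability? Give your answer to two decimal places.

0.88

The full test is twice the length of either half (n = 2).
r_full = 2(0.79) / (1 + 0.79)
       = 1.5800 / 1.7900 = 0.8827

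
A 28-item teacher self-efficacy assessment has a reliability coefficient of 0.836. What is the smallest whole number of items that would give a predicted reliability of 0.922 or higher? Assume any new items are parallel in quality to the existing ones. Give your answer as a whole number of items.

65

Rearranging the Spearman-Brown formula for n,
n = r*(1 − r) / [ r (1 − r*) ]
n = [0.922 × 0.164] / [0.836 × 0.078]
n = 0.151208 / 0.065208 ≈ 2.3189
Items needed = n × 28 = 2.3189 × 28 ≈ 64.93 → round up to 65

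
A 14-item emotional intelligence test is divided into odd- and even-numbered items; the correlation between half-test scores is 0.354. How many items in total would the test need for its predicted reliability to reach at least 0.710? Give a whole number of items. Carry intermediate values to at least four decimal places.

32

r_full = 2(0.354)/(1 + 0.354) = 0.5229
Solve Spearman-Brown for n: n = 0.710(1 − 0.5229) / [0.5229(1 − 0.710)] = 2.2338
Required items = 2.2338 × 14 = 31.27, so 32 items.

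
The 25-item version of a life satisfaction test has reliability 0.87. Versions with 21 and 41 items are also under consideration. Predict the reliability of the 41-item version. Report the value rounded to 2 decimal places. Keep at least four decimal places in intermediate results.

Only the ratio of lengths matters: n = 41/25 = 1.6400
r_{41} = n·r / (1 + (n − 1)·r) = 1.4268 / 1.5568 ≈ 0.9165

0.92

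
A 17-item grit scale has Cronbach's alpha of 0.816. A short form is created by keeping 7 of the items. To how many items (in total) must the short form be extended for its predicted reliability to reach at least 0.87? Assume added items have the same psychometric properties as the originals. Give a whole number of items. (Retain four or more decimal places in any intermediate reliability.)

First, r for the 7-item form: n = 7/17 = 0.4118, so r_7 = 0.4118·0.816/(1 + (0.4118 − 1)·0.816) = 0.6462
Length factor from the short form to reach 0.87: n' = 0.87(1 − 0.6462) / [0.6462(1 − 0.87)] ≈ 3.6641
Items = 3.6641 × 7 ≈ 25.65 → 26

26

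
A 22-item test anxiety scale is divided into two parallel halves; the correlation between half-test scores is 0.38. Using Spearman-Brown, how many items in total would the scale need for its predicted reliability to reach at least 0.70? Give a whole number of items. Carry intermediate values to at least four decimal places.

Corrected full-test reliability: r_full = 2 × 0.38 / (1 + 0.38) ≈ 0.5507
Solve Spearman-Brown for n: n = 0.70(1 − 0.5507) / [0.5507(1 − 0.70)] = 1.9037
Items = 1.9037 × 22 ≈ 41.88 → 42

42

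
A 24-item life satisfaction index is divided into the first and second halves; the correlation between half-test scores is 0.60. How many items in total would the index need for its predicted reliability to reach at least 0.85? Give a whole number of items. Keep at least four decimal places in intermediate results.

46

r_full = 2(0.60)/(1 + 0.60) = 0.7500
Solve Spearman-Brown for n: n = 0.85(1 − 0.7500) / [0.7500(1 − 0.85)] = 1.8889
Required items = 1.8889 × 24 = 45.33, so 46 items.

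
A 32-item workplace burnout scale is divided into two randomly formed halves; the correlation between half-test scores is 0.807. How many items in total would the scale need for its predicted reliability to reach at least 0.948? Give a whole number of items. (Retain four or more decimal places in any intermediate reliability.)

r_full = 2(0.807)/(1 + 0.807) = 0.8932
Solve Spearman-Brown for n: n = 0.948(1 − 0.8932) / [0.8932(1 − 0.948)] = 2.1799
Required items = 2.1799 × 32 = 69.76, so 70 items.

70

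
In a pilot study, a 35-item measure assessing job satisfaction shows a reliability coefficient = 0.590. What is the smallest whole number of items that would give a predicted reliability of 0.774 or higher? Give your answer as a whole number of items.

Spearman-Brown solved for the length factor n:
n = r*(1 − r) / [ r (1 − r*) ]
n = [0.774 × 0.410] / [0.590 × 0.226]
  = 0.317340 / 0.133340 = 2.3799
So the test needs 2.3799 × 35 ≈ 83.30 items; rounding up, 84.

84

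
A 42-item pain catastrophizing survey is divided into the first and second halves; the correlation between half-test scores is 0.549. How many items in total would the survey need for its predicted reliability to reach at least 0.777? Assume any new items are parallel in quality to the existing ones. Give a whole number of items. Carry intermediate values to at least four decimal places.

61

r_full = 2(0.549)/(1 + 0.549) = 0.7088
Solve Spearman-Brown for n: n = 0.777(1 − 0.7088) / [0.7088(1 − 0.777)] = 1.4315
Items = 1.4315 × 42 ≈ 60.12 → 61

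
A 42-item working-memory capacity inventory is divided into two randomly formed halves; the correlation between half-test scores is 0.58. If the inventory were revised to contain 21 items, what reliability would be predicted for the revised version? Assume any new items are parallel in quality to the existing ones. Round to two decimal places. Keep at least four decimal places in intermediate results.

First correct the split-half correlation to full-test reliability: r_full = 2 × 0.58 / (1 + 0.58) ≈ 0.7342
Then adjust to 21 items: n = 21/42 = 0.5000
r_new = n·r_full / (1 + (n − 1)·r_full) = 0.3671 / 0.6329 ≈ 0.5800

0.58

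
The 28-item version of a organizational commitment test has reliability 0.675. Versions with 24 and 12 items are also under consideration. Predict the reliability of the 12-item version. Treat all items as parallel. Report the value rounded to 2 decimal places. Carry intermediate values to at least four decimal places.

0.47

Only the ratio of lengths matters: n = 12/28 = 0.4286
r_{12} = n·r / (1 + (n − 1)·r) = 0.2893 / 0.6143 ≈ 0.4709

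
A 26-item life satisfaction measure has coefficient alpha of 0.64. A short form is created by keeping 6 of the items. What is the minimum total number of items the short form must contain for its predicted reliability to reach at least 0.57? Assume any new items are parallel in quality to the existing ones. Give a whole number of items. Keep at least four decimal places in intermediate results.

Short-form reliability: n = 6/26 = 0.2308; r_6 = n·r/(1+(n−1)r) ≈ 0.2909
Length factor from the short form to reach 0.57: n' = 0.57(1 − 0.2909) / [0.2909(1 − 0.57)] ≈ 3.2312
Items = 3.2312 × 6 ≈ 19.39 → 20

20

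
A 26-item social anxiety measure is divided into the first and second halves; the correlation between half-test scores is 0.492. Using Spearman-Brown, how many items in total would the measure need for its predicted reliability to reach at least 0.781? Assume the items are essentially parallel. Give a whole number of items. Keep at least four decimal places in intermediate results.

Corrected full-test reliability: r_full = 2 × 0.492 / (1 + 0.492) ≈ 0.6595
Solve Spearman-Brown for n: n = 0.781(1 − 0.6595) / [0.6595(1 − 0.781)] = 1.8412
Required items = 1.8412 × 26 = 47.87, so 48 items.

48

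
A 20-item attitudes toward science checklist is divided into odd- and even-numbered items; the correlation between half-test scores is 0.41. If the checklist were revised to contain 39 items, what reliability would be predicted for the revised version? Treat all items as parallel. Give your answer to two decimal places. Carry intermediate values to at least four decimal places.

Spearman-Brown correction (n = 2): r_full = 2·0.41/(1 + 0.41) = 0.5816
Length factor from 20 to 39 items: n = 39/20 = 1.9500
r_new = n·r_full / (1 + (n − 1)·r_full) = 1.1341 / 1.5525 ≈ 0.7305

0.73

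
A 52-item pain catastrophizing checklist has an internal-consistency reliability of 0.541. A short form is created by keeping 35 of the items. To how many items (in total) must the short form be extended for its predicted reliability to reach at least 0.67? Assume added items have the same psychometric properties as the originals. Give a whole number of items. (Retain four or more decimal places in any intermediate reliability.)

First, r for the 35-item form: n = 35/52 = 0.6731, so r_35 = 0.6731·0.541/(1 + (0.6731 − 1)·0.541) = 0.4424
Then solve for n' with r_old = 0.4424, r_target = 0.67: n' = 0.67(1 − 0.4424)/[0.4424(1 − 0.67)] = 2.5590
Total items = 2.5590 × 35 = 89.57, rounded up to 90.

90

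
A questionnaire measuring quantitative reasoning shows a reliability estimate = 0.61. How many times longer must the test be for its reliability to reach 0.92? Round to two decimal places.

7.35

Rearranging the Spearman-Brown formula for n,
n = r*(1 − r) / [ r (1 − r*) ]
n = 0.92(1 − 0.61) / [0.61(1 − 0.92)]
n = 0.3588 / 0.0488 ≈ 7.3525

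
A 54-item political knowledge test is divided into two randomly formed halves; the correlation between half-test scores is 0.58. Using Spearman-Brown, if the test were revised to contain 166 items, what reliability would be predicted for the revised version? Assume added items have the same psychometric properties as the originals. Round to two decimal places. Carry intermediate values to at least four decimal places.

First correct the split-half correlation to full-test reliability: r_full = 2 × 0.58 / (1 + 0.58) ≈ 0.7342
Length factor from 54 to 166 items: n = 166/54 = 3.0741
r_new = n·r_full / (1 + (n − 1)·r_full) = 2.2570 / 2.5228 ≈ 0.8946

0.89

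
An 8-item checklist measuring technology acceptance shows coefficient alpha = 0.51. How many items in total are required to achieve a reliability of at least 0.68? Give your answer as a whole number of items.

n = 0.68(1 − 0.51) / [0.51(1 − 0.68)]
  = 0.3332 / 0.1632 = 2.0417
So the test needs 2.0417 × 8 ≈ 16.33 items; rounding up, 17.

17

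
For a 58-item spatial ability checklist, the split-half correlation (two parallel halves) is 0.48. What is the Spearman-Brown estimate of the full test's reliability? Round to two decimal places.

0.65

Apply the Spearman-Brown correction with n = 2:
r_full = 2r_hh / (1 + r_hh) = 2 × 0.48 / (1 + 0.48)
r_full = 0.9600 / 1.4800 ≈ 0.6486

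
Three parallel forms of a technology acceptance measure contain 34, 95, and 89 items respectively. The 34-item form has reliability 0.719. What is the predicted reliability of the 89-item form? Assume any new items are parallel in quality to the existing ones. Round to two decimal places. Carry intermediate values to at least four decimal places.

0.87

The 95-item form is not needed; work directly from the 34-item form with n = 89/34 = 2.6176.
r_{89} = n·r / (1 + (n − 1)·r) = 1.8821 / 2.1631 ≈ 0.8701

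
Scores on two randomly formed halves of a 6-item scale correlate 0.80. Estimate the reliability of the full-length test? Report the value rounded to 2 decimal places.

The full test is twice the length of either half (n = 2).
r_full = 2(0.80) / (1 + 0.80)
r_full = 1.6000 / 1.8000 ≈ 0.8889

0.89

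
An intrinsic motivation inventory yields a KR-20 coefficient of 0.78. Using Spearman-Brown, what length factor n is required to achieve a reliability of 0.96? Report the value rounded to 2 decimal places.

Invert Spearman-Brown to solve for n:
n = r*(1 − r) / [ r (1 − r*) ]
n = [0.96 × 0.22] / [0.78 × 0.04]
  = 0.2112 / 0.0312 = 6.7692

6.77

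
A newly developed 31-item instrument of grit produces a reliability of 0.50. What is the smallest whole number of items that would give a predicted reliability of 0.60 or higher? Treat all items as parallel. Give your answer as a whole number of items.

47

Rearranging the Spearman-Brown formula for n,
n = r_target (1 − r_old) / [ r_old (1 − r_target) ]
n = 0.60(1 − 0.50) / [0.50(1 − 0.60)]
n = 0.3000 / 0.2000 ≈ 1.5000
1.5000 × 31 = 46.50 → 47 items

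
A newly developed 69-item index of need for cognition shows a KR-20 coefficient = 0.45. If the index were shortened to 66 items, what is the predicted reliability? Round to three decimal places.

0.439

n = 66/69 = 0.9565
r_new = (0.9565 × 0.45) / (1 + (0.9565 − 1) × 0.45)
r_new = 0.4304 / 0.9804 ≈ 0.4390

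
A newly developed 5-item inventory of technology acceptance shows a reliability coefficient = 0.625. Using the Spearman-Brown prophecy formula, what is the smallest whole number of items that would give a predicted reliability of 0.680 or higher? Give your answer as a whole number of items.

n = 0.680(1 − 0.625) / [0.625(1 − 0.680)]
n = 0.255000 / 0.200000 ≈ 1.2750
So the test needs 1.2750 × 5 ≈ 6.38 items; rounding up, 7.

7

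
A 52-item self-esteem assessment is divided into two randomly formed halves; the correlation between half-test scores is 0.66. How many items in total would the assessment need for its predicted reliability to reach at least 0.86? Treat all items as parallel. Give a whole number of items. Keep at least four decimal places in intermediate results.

Corrected full-test reliability: r_full = 2 × 0.66 / (1 + 0.66) ≈ 0.7952
n = r_tgt(1 − r_full) / [r_full(1 − r_tgt)] = 0.86 × 0.2048 / (0.7952 × 0.14) ≈ 1.5821
Items = 1.5821 × 52 ≈ 82.27 → 83

83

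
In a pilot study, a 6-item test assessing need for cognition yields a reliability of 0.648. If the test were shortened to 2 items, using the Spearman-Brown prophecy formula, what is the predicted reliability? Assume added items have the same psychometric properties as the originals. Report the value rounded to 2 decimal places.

0.38

Length ratio n = 2/6 = 0.3333
By Spearman-Brown, r_new = n r / (1 + (n − 1) r).
r_new = (0.3333 × 0.648) / (1 + (0.3333 − 1) × 0.648)
r_new = 0.2160 / 0.5680 ≈ 0.3803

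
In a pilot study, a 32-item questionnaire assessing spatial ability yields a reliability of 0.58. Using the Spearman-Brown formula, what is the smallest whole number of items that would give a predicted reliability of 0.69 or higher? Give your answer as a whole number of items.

52

n = [0.69 × 0.42] / [0.58 × 0.31]
  = 0.2898 / 0.1798 = 1.6118
1.6118 × 32 = 51.58 → 52 items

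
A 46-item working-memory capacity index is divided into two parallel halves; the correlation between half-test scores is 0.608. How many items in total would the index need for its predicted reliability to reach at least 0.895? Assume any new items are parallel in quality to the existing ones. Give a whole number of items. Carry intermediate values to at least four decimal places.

Corrected full-test reliability: r_full = 2 × 0.608 / (1 + 0.608) ≈ 0.7562
Solve Spearman-Brown for n: n = 0.895(1 − 0.7562) / [0.7562(1 − 0.895)] = 2.7481
Required items = 2.7481 × 46 = 126.41, so 127 items.

127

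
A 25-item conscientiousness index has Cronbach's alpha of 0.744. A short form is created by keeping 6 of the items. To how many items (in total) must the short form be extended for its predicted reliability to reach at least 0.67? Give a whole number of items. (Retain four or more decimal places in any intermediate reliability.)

First, r for the 6-item form: n = 6/25 = 0.2400, so r_6 = 0.2400·0.744/(1 + (0.2400 − 1)·0.744) = 0.4109
Then solve for n' with r_old = 0.4109, r_target = 0.67: n' = 0.67(1 − 0.4109)/[0.4109(1 − 0.67)] = 2.9108
Items = 2.9108 × 6 ≈ 17.46 → 18

18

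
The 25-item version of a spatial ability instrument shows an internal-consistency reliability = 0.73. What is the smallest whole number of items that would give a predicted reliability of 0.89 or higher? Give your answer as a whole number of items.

75

Rearranging the Spearman-Brown formula for n,
n = r_target (1 − r_old) / [ r_old (1 − r_target) ]
n = 0.89 × (1 − 0.73) / [ 0.73 × (1 − 0.89) ]
n = 0.2403 / 0.0803 ≈ 2.9925
2.9925 × 25 = 74.81 → 75 items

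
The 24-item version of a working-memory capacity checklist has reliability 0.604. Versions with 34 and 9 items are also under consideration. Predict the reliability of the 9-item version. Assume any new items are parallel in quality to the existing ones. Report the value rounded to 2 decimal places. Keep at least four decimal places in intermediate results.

0.36

The 34-item form is not needed; work directly from the 24-item form with n = 9/24 = 0.3750.
r_{9} = n·r / (1 + (n − 1)·r) = 0.2265 / 0.6225 ≈ 0.3639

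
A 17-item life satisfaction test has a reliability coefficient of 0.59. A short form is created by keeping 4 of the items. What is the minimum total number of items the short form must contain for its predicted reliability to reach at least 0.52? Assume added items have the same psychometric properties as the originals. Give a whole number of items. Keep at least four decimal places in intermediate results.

13

Short-form reliability: n = 4/17 = 0.2353; r_4 = n·r/(1+(n−1)r) ≈ 0.2530
Then solve for n' with r_old = 0.2530, r_target = 0.52: n' = 0.52(1 − 0.2530)/[0.2530(1 − 0.52)] = 3.1986
Total items = 3.1986 × 4 = 12.79, rounded up to 13.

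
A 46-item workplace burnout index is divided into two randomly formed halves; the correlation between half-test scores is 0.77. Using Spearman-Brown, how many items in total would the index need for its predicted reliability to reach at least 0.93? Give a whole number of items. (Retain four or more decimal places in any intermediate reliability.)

92

r_full = 2(0.77)/(1 + 0.77) = 0.8701
Solve Spearman-Brown for n: n = 0.93(1 − 0.8701) / [0.8701(1 − 0.93)] = 1.9835
Items = 1.9835 × 46 ≈ 91.24 → 92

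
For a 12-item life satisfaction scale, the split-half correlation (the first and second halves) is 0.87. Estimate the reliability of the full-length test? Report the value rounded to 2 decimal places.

0.93

The full test is twice the length of either half (n = 2).
r_full = 2(0.87) / (1 + 0.87)
r_full = 1.7400 / 1.8700 ≈ 0.9305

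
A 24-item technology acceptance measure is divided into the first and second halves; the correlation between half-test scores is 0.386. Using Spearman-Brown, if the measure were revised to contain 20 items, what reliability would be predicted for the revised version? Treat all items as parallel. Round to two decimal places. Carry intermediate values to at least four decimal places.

0.51

Spearman-Brown correction (n = 2): r_full = 2·0.386/(1 + 0.386) = 0.5570
Then adjust to 20 items: n = 20/24 = 0.8333
r_new = n·r_full / (1 + (n − 1)·r_full) = 0.4641 / 0.9071 ≈ 0.5116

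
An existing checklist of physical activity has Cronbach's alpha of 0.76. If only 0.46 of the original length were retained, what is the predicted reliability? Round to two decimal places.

Spearman-Brown: r_new = n·r / (1 + (n − 1)·r)
r_new = 0.46·0.76 / [1 + (0.46 − 1)·0.76]
     = 0.3496 / 0.5896 = 0.5929

0.59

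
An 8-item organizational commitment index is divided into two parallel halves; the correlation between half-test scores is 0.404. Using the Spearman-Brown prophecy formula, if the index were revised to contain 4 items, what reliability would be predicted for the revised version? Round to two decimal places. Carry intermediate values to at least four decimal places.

Full-test reliability from the split-half r: r_full = 2(0.404)/(1 + 0.404) = 0.5755
Then adjust to 4 items: n = 4/8 = 0.5000
r_new = n·r_full / (1 + (n − 1)·r_full) = 0.2878 / 0.7123 ≈ 0.4040

0.40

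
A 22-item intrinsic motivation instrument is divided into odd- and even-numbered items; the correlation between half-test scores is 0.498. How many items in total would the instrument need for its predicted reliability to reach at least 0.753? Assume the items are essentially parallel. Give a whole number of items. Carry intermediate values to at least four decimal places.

Corrected full-test reliability: r_full = 2 × 0.498 / (1 + 0.498) ≈ 0.6649
n = r_tgt(1 − r_full) / [r_full(1 − r_tgt)] = 0.753 × 0.3351 / (0.6649 × 0.247) ≈ 1.5364
Required items = 1.5364 × 22 = 33.80, so 34 items.

34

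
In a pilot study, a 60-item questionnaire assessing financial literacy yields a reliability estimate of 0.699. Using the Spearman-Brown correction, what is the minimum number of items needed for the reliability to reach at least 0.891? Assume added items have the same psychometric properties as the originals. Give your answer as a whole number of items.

212

Rearranging the Spearman-Brown formula for n,
n = r_target (1 − r_old) / [ r_old (1 − r_target) ]
n = [0.891 × 0.301] / [0.699 × 0.109]
n = 0.268191 / 0.076191 ≈ 3.5200
3.5200 × 60 = 211.20 → 212 items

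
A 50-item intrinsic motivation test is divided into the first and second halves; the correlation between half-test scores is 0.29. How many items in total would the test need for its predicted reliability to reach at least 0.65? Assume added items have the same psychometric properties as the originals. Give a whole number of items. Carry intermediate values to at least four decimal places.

114

r_full = 2(0.29)/(1 + 0.29) = 0.4496
n = r_tgt(1 − r_full) / [r_full(1 − r_tgt)] = 0.65 × 0.5504 / (0.4496 × 0.35) ≈ 2.2735
Items = 2.2735 × 50 ≈ 113.67 → 114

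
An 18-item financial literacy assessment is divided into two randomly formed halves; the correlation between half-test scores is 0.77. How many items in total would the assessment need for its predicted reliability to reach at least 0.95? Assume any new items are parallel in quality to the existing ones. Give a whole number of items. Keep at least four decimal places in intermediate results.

Corrected full-test reliability: r_full = 2 × 0.77 / (1 + 0.77) ≈ 0.8701
Solve Spearman-Brown for n: n = 0.95(1 − 0.8701) / [0.8701(1 − 0.95)] = 2.8366
Required items = 2.8366 × 18 = 51.06, so 52 items.

52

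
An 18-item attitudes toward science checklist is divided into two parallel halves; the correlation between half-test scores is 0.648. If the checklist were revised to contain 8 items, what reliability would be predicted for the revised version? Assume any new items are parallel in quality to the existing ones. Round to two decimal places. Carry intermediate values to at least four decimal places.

0.62

First correct the split-half correlation to full-test reliability: r_full = 2 × 0.648 / (1 + 0.648) ≈ 0.7864
Then adjust to 8 items: n = 8/18 = 0.4444
r_new = n·r_full / (1 + (n − 1)·r_full) = 0.3495 / 0.5631 ≈ 0.6207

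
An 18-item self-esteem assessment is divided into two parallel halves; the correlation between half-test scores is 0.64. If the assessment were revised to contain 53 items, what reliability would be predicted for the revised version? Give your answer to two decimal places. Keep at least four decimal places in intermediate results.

0.91

Full-test reliability from the split-half r: r_full = 2(0.64)/(1 + 0.64) = 0.7805
Length factor from 18 to 53 items: n = 53/18 = 2.9444
r_new = n·r_full / (1 + (n − 1)·r_full) = 2.2981 / 2.5176 ≈ 0.9128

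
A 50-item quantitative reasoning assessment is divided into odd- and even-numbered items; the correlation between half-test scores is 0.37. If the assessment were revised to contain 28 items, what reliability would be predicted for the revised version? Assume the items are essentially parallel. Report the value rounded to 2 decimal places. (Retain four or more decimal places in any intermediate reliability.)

0.40

Full-test reliability from the split-half r: r_full = 2(0.37)/(1 + 0.37) = 0.5401
Then adjust to 28 items: n = 28/50 = 0.5600
r_new = n·r_full / (1 + (n − 1)·r_full) = 0.3025 / 0.7624 ≈ 0.3968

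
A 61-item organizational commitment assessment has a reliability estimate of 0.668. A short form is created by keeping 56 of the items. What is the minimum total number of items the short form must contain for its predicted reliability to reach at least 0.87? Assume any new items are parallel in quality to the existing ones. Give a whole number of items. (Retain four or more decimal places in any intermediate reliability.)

203

First, r for the 56-item form: n = 56/61 = 0.9180, so r_56 = 0.9180·0.668/(1 + (0.9180 − 1)·0.668) = 0.6488
Length factor from the short form to reach 0.87: n' = 0.87(1 − 0.6488) / [0.6488(1 − 0.87)] ≈ 3.6226
Total items = 3.6226 × 56 = 202.87, rounded up to 203.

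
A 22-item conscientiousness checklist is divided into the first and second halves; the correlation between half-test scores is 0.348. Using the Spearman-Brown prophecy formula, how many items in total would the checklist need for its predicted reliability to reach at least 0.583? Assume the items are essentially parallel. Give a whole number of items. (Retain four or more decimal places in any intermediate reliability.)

Corrected full-test reliability: r_full = 2 × 0.348 / (1 + 0.348) ≈ 0.5163
n = r_tgt(1 − r_full) / [r_full(1 − r_tgt)] = 0.583 × 0.4837 / (0.5163 × 0.417) ≈ 1.3098
Required items = 1.3098 × 22 = 28.82, so 29 items.

29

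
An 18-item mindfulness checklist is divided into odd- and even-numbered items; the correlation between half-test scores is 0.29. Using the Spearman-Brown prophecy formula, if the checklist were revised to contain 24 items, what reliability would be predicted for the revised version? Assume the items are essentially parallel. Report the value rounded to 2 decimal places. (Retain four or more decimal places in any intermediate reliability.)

0.52

Full-test reliability from the split-half r: r_full = 2(0.29)/(1 + 0.29) = 0.4496
Length factor from 18 to 24 items: n = 24/18 = 1.3333
r_new = n·r_full / (1 + (n − 1)·r_full) = 0.5995 / 1.1499 ≈ 0.5213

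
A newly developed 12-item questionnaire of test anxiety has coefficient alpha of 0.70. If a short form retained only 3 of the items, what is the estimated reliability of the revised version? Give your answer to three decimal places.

n = 3/12 = 0.25
Apply the Spearman-Brown prophecy formula, r' = nr / [1 + (n − 1)r]:
r_new = (0.25 × 0.70) / (1 + (0.25 − 1) × 0.70)
r_new = 0.1750 / 0.4750 ≈ 0.3684

0.368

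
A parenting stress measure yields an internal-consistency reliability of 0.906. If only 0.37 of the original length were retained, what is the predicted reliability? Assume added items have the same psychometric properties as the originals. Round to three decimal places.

By Spearman-Brown, r_new = n r / (1 + (n − 1) r).
r_new = (0.37 × 0.906) / (1 + (0.37 − 1) × 0.906)
r_new = 0.3352 / 0.4292 ≈ 0.7810

0.781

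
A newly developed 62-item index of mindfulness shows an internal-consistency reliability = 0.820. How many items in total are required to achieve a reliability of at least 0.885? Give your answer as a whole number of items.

105

n = [0.885 × 0.180] / [0.820 × 0.115]
  = 0.159300 / 0.094300 = 1.6893
Items needed = n × 62 = 1.6893 × 62 ≈ 104.74 → round up to 105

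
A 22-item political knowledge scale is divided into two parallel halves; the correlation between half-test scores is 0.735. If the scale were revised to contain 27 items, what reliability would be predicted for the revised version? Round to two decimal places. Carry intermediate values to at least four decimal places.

Spearman-Brown correction (n = 2): r_full = 2·0.735/(1 + 0.735) = 0.8473
Length factor from 22 to 27 items: n = 27/22 = 1.2273
r_new = n·r_full / (1 + (n − 1)·r_full) = 1.0399 / 1.1926 ≈ 0.8720

0.87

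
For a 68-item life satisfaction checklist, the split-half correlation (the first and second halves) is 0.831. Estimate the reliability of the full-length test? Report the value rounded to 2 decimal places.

r_full = 2r_hh / (1 + r_hh) = 2 × 0.831 / (1 + 0.831)
       = 1.6620 / 1.8310 = 0.9077

0.91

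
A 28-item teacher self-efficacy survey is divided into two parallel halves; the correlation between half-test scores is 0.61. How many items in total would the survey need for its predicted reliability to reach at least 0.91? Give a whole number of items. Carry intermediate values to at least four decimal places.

91

r_full = 2(0.61)/(1 + 0.61) = 0.7578
Solve Spearman-Brown for n: n = 0.91(1 − 0.7578) / [0.7578(1 − 0.91)] = 3.2316
Items = 3.2316 × 28 ≈ 90.48 → 91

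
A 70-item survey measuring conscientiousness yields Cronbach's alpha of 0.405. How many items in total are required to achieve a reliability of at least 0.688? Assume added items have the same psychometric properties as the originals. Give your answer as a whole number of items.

227

n = 0.688 × (1 − 0.405) / [ 0.405 × (1 − 0.688) ]
  = 0.409360 / 0.126360 = 3.2396
So the test needs 3.2396 × 70 ≈ 226.77 items; rounding up, 227.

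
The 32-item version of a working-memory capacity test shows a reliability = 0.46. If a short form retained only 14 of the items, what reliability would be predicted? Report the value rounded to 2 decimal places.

0.27

Length ratio n = 14/32 = 0.4375
Apply the Spearman-Brown prophecy formula, r' = nr / [1 + (n − 1)r]:
r_new = 0.4375·0.46 / [1 + (0.4375 − 1)·0.46]
     = 0.2013 / 0.7412 = 0.2716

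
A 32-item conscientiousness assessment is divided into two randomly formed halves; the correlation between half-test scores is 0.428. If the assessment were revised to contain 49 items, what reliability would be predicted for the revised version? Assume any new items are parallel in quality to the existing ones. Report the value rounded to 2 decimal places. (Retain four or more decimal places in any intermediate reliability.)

First correct the split-half correlation to full-test reliability: r_full = 2 × 0.428 / (1 + 0.428) ≈ 0.5994
Length factor from 32 to 49 items: n = 49/32 = 1.5312
r_new = n·r_full / (1 + (n − 1)·r_full) = 0.9178 / 1.3184 ≈ 0.6961

0.70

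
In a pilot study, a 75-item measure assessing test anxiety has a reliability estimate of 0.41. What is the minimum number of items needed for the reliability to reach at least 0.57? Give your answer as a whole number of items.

144

n = 0.57(1 − 0.41) / [0.41(1 − 0.57)]
  = 0.3363 / 0.1763 = 1.9075
So the test needs 1.9075 × 75 ≈ 143.06 items; rounding up, 144.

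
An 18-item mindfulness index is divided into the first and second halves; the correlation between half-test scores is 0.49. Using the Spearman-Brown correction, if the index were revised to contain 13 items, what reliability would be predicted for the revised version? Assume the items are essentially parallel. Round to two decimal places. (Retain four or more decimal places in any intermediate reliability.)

Spearman-Brown correction (n = 2): r_full = 2·0.49/(1 + 0.49) = 0.6577
Length factor from 18 to 13 items: n = 13/18 = 0.7222
r_new = n·r_full / (1 + (n − 1)·r_full) = 0.4750 / 0.8173 ≈ 0.5812

0.58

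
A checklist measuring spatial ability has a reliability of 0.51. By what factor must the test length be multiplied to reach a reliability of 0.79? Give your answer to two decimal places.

3.61

Spearman-Brown solved for the length factor n:
n = r_target (1 − r_old) / [ r_old (1 − r_target) ]
n = [0.79 × 0.49] / [0.51 × 0.21]
  = 0.3871 / 0.1071 = 3.6144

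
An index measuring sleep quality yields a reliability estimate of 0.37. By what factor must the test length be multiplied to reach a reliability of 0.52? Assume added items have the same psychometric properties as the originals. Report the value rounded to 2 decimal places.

n = 0.52(1 − 0.37) / [0.37(1 − 0.52)]
n = 0.3276 / 0.1776 ≈ 1.8446

1.84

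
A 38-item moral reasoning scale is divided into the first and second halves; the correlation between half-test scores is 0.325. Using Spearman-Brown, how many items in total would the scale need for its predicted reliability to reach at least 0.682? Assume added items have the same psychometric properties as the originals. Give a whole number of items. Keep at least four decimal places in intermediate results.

85

r_full = 2(0.325)/(1 + 0.325) = 0.4906
Solve Spearman-Brown for n: n = 0.682(1 − 0.4906) / [0.4906(1 − 0.682)] = 2.2268
Items = 2.2268 × 38 ≈ 84.62 → 85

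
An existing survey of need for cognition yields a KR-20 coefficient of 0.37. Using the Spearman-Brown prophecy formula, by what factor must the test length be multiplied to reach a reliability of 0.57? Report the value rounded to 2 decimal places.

2.26

n = 0.57 × (1 − 0.37) / [ 0.37 × (1 − 0.57) ]
  = 0.3591 / 0.1591 = 2.2571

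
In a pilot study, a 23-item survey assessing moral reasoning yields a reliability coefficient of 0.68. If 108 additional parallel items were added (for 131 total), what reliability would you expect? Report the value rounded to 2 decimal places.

The new length is 131/23 = 5.6957 times the old.
r_new = 5.6957·0.68 / [1 + (5.6957 − 1)·0.68]
     = 3.8731 / 4.1931 = 0.9237

0.92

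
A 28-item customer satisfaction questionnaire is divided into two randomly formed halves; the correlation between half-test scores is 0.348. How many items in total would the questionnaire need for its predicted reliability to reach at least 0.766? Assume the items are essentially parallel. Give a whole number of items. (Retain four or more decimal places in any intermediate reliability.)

r_full = 2(0.348)/(1 + 0.348) = 0.5163
Solve Spearman-Brown for n: n = 0.766(1 − 0.5163) / [0.5163(1 − 0.766)] = 3.0668
Required items = 3.0668 × 28 = 85.87, so 86 items.

86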